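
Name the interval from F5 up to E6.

major seventh

F to E spans seven letter names (F-G-A-B-C-D-E) — that makes it a seventh of some quality.
Counting semitones, F5→E6 is 11, which is the major seventh.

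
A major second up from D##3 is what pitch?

The second takes the letter from D up to E.
A major second spans 2 semitones, so from D##3 the target pitch is E##3.

E##3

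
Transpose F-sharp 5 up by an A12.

C-double-sharp 7

Counting five letter names plus an octave up from F lands on C.
An augmented twelfth spans 20 semitones, so from F#5 the target pitch is C##7.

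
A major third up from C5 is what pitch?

The third takes the letter from C up to E.
A major third spans 4 semitones, so from C5 the target pitch is E5.

E5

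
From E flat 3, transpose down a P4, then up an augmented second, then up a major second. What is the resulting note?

Eb3 down a perfect fourth → Bb2 (5 semitones).
Bb2 up an augmented second → C#3 (3 semitones).
Up a major second from C#3: D#3 (2 semitones up).

D sharp 3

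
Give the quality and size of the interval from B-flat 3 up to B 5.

A15

B to B is the same letter name, plus 2 octaves: a fifteenth.
Bb3 to B5 spans 25 semitones — one semitone wider than the perfect fifteenth (24) — giving an augmented fifteenth.
(Equivalently, a compound augmented octave: an augmented octave plus an octave.)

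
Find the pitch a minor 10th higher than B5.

Three letters up from B (plus an octave) reaches D.
Moving 15 semitones up from B5 (the size of a minor tenth) reaches D7.

D7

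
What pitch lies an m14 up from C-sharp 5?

The fourteenth's letter: C up seven letter names plus an octave → B.
Moving 22 semitones up from C#5 (the size of a minor fourteenth) reaches B6.

B 6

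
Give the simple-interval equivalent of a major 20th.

M6

Subtracting seven from the interval number removes an octave: 20 − 14 = 6.
That makes a major twentieth a compound major sixth — 2 octaves plus a major sixth.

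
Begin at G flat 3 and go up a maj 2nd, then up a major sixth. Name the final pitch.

Gb3 up a major second → Ab3 (2 semitones).
Ab3 up a major sixth → F4 (9 semitones).

F 4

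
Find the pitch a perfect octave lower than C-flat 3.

The letter stays C (same as the start), shifted an octave down.
A perfect octave is 12 semitones; 12 semitones down from Cb3 gives Cb2.

C-flat 2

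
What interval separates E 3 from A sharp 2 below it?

Descending from E3 to A#2 is the same interval as ascending A#2 to E3.
A to E spans five letter names (A-B-C-D-E): a fifth.
A perfect fifth would be 7 semitones; A#2 to E3 is 6, one semitone narrower, so the interval is diminished.

d5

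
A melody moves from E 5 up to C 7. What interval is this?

E to C spans six letter names (E-F-G-A-B-C), plus an octave — that makes it a thirteenth of some quality.
A major thirteenth would be 21 semitones, but E5 to C7 is 20 — one semitone narrower, making it a minor thirteenth.
(Equivalently, a compound minor sixth: a minor sixth plus an octave.)

minor thirteenth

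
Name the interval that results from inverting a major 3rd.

minor sixth

Interval numbers invert to sum to nine: 3 + 6 = 9, so a third inverts to a sixth.
The quality also flips — major becomes minor — giving a minor sixth.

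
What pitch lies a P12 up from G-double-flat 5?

The twelfth's letter: G up five letter names plus an octave → D.
A perfect twelfth is 19 semitones; 19 semitones up from Gbb5 gives Dbb7.

D-double-flat 7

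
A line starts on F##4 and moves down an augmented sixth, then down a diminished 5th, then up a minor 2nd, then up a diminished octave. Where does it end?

Down an augmented sixth from F##4: A3 (10 semitones down).
A diminished fifth down from A3 is D#3.
A minor second up from D#3 is E3.
E3 up a diminished octave → Eb4 (11 semitones).

Eb4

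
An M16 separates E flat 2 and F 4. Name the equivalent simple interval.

major second

Each octave removed subtracts seven from the number: 16 − 14 = 2.
Quality carries through unchanged, so the simple form is a major second.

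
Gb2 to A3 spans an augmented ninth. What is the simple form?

Subtracting seven from the interval number removes an octave: 9 − 7 = 2.
So an augmented ninth is an octave plus an augmented second. The quality is unchanged.

A2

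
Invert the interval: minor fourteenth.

First reduce the compound minor fourteenth to its simple form, a minor seventh.
The rule of nine gives the new number: 9 − 7 = 2, so a seventh becomes a second.
And minor becomes major under inversion, so we get a major second.

M2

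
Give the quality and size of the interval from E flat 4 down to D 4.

Descending from Eb4 to D4 is the same interval as ascending D4 to Eb4.
D to E spans two letter names (D-E), so the interval is some kind of second.
At 1 semitone, D4→Eb4 falls one short of a major second: minor.

minor second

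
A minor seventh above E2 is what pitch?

Seven letter names up from E: D.
A minor seventh is 10 semitones; 10 semitones up from E2 gives D3.

D3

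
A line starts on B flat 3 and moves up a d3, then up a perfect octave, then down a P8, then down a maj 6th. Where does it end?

Up a diminished third from Bb3: Dbb4 (2 semitones up).
Dbb4 up a perfect octave → Dbb5 (12 semitones).
A perfect octave down from Dbb5 is Dbb4.
Dbb4 down a major sixth → Fbb3 (9 semitones).

F double-flat 3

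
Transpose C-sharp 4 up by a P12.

Counting five letter names plus an octave up from C lands on G.
A perfect twelfth is 19 semitones; 19 semitones up from C#4 gives G#5.

G-sharp 5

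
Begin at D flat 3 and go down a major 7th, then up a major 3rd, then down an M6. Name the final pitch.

Down a major seventh from Db3: Ebb2 (11 semitones down).
Up a major third from Ebb2: Gb2 (4 semitones up).
Down a major sixth from Gb2: Bbb1 (9 semitones down).

B double-flat 1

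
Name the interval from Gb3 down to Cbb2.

augmented twelfth

Descending from Gb3 to Cbb2 is the same interval as ascending Cbb2 to Gb3.
C to G spans five letter names (C-D-E-F-G), plus an octave, so the interval is some kind of twelfth.
A perfect twelfth would be 19 semitones; Cbb2 to Gb3 is 20, one semitone wider, so the interval is augmented.
(Equivalently, a compound augmented fifth: an augmented fifth plus an octave.)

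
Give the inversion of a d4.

The rule of nine gives the new number: 9 − 4 = 5, so a fourth becomes a fifth.
And diminished becomes augmented under inversion, so we get an augmented fifth.

augmented 5th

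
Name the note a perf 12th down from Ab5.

Db4

Counting five letter names plus an octave down from A lands on D.
A perfect twelfth spans 19 semitones, so from Ab5 the target pitch is Db4.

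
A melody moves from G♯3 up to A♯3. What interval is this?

major 2nd

G to A spans two letter names (G-A): a second.
The major second spans 2 semitones, and G#3 to A#3 is exactly 2 semitones — so this is a major second.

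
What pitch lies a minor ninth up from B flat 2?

C flat 4

The ninth's letter: B up two letter names plus an octave → C.
A minor ninth spans 13 semitones, so from Bb2 the target pitch is Cb4.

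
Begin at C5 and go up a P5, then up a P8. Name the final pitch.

G6

A perfect fifth up from C5 is G5.
Up a perfect octave from G5: G6 (12 semitones up).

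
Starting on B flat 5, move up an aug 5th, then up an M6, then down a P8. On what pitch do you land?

Bb5 up an augmented fifth → F#6 (8 semitones).
A major sixth up from F#6 is D#7.
D#7 down a perfect octave → D#6 (12 semitones).

D sharp 6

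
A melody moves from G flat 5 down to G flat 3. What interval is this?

Descending from Gb5 to Gb3 is the same interval as ascending Gb3 to Gb5.
G to G is the same letter name, plus 2 octaves, so the interval is some kind of fifteenth.
Gb3 to Gb5 is 24 semitones, matching the perfect fifteenth exactly, so the quality is perfect.
(Equivalently, a compound perfect octave: a perfect octave plus an octave.)

perfect 15th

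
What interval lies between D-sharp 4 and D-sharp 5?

D to D is the same letter name, plus an octave: an octave.
Counting semitones, D#4→D#5 is 12, which is the perfect octave.

perfect octave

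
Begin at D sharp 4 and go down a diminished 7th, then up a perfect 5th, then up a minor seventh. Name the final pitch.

A double-sharp 4

A diminished seventh down from D#4 is E##3.
Up a perfect fifth from E##3: B##3 (7 semitones up).
B##3 up a minor seventh → A##4 (10 semitones).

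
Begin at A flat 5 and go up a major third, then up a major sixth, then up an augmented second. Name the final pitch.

Ab5 up a major third → C6 (4 semitones).
A major sixth up from C6 is A6.
A6 up an augmented second → B#6 (3 semitones).

B sharp 6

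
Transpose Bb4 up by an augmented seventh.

A#5

The seventh takes the letter from B up to A.
Moving 12 semitones up from Bb4 (the size of an augmented seventh) reaches A#5.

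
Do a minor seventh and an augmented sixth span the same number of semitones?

Yes

A minor seventh spans 10 semitones, and an augmented sixth also spans 10 semitones — they're enharmonic.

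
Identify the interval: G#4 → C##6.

G to C spans four letter names (G-A-B-C), plus an octave, so the interval is some kind of eleventh.
G#4 to C##6 spans 18 semitones — one semitone wider than the perfect eleventh (17) — giving an augmented eleventh.
(Equivalently, a compound augmented fourth: an augmented fourth plus an octave.)

augmented eleventh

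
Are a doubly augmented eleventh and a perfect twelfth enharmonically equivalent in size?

A doubly augmented eleventh = 19 semitones = a perfect twelfth; enharmonically equal.

Yes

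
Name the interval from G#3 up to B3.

minor third

G to B spans three letter names (G-A-B), so the interval is some kind of third.
A major third would be 4 semitones, but G#3 to B3 is 3 — one semitone narrower, making it a minor third.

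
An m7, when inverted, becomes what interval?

Interval numbers invert to sum to nine: 7 + 2 = 9, so a seventh inverts to a second.
The quality also flips — minor becomes major — giving a major second.

major 2nd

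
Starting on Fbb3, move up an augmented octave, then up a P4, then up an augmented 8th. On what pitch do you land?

Fbb3 up an augmented octave → Fb4 (13 semitones).
A perfect fourth up from Fb4 is Bbb4.
Up an augmented octave from Bbb4: Bb5 (13 semitones up).

Bb5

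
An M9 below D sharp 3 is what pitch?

C sharp 2

The ninth's letter: D down two letter names plus an octave → C.
A major ninth spans 14 semitones, so from D#3 the target pitch is C#2.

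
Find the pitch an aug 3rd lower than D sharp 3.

The third takes the letter from D down to B.
An augmented third spans 5 semitones, so from D#3 the target pitch is Bb2.

B flat 2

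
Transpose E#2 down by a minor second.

D##2

The second takes the letter from E down to D.
Moving 1 semitone down from E#2 (the size of a minor second) reaches D##2.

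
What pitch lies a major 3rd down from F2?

Db2

Three letter names down from F: D.
A major third spans 4 semitones, so from F2 the target pitch is Db2.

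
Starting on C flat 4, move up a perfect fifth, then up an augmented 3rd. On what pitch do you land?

A perfect fifth up from Cb4 is Gb4.
Up an augmented third from Gb4: B4 (5 semitones up).

B 4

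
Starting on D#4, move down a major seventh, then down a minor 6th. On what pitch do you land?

G#2

A major seventh down from D#4 is E3.
A minor sixth down from E3 is G#2.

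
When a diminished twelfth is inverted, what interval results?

augmented fourth

First reduce the compound diminished twelfth to its simple form, a diminished fifth.
The rule of nine gives the new number: 9 − 5 = 4, so a fifth becomes a fourth.
Quality inverts too: diminished becomes augmented. That makes the inversion an augmented fourth.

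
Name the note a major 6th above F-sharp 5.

D-sharp 6

The sixth takes the letter from F up to D.
A major sixth spans 9 semitones, so from F#5 the target pitch is D#6.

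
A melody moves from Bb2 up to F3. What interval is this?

perfect fifth

B to F spans five letter names (B-C-D-E-F), so the interval is some kind of fifth.
The perfect fifth spans 7 semitones, and Bb2 to F3 is exactly 7 semitones — so this is a perfect fifth.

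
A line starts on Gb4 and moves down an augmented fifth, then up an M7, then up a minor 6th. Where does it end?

Gb4 down an augmented fifth → Cbb4 (8 semitones).
A major seventh up from Cbb4 is Bbb4.
A minor sixth up from Bbb4 is Gbb5.

Gbb5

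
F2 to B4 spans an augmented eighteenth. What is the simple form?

Each octave removed subtracts seven from the number: 18 − 14 = 4.
That makes an augmented eighteenth a compound augmented fourth — 2 octaves plus an augmented fourth.

augmented fourth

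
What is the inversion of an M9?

minor 7th

First reduce the compound major ninth to its simple form, a major second.
Inverted interval numbers add to nine, so a second pairs with a seventh (2 + 7 = 9).
The quality also flips — major becomes minor — giving a minor seventh.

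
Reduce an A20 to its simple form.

Subtracting seven from the interval number removes an octave: 20 − 14 = 6.
So an augmented twentieth is 2 octaves plus an augmented sixth. The quality is unchanged.

A6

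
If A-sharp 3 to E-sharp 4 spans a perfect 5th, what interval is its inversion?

P4

Inverted interval numbers add to nine, so a fifth pairs with a fourth (5 + 4 = 9).
The quality also flips — perfect stays perfect — giving a perfect fourth.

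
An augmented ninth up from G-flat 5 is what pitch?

Two letters up from G (plus an octave) reaches A.
An augmented ninth spans 15 semitones, so from Gb5 the target pitch is A6.

A 6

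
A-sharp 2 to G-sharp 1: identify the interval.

Descending from A#2 to G#1 is the same interval as ascending G#1 to A#2.
G to A spans two letter names (G-A), plus an octave — that makes it a ninth of some quality.
G#1 to A#2 is 14 semitones, matching the major ninth exactly, so the quality is major.
(Equivalently, a compound major second: a major second plus an octave.)

M9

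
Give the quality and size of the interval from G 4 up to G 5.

G to G is the same letter name, plus an octave: an octave.
G4 to G5 is 12 semitones, matching the perfect octave exactly, so the quality is perfect.

perfect octave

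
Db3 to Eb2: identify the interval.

minor seventh

Descending from Db3 to Eb2 is the same interval as ascending Eb2 to Db3.
E to D spans seven letter names (E-F-G-A-B-C-D): a seventh.
At 10 semitones, Eb2→Db3 falls one short of a major seventh: minor.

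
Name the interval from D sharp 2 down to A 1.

augmented 4th

Descending from D#2 to A1 is the same interval as ascending A1 to D#2.
A to D spans four letter names (A-B-C-D) — that makes it a fourth of some quality.
The perfect fourth is 5 semitones; here we have 6, one semitone wider: augmented.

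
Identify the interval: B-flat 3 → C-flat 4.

B to C spans two letter names (B-C), so the interval is some kind of second.
At 1 semitone, Bb3→Cb4 falls one short of a major second: minor.

minor second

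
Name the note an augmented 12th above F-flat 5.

Counting five letter names plus an octave up from F lands on C.
An augmented twelfth spans 20 semitones, so from Fb5 the target pitch is C7.

C 7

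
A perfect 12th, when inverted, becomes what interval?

perfect fourth

First reduce the compound perfect twelfth to its simple form, a perfect fifth.
Interval numbers invert to sum to nine: 5 + 4 = 9, so a fifth inverts to a fourth.
And perfect stays perfect under inversion, so we get a perfect fourth.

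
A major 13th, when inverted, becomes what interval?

First reduce the compound major thirteenth to its simple form, a major sixth.
Interval numbers invert to sum to nine: 6 + 3 = 9, so a sixth inverts to a third.
And major becomes minor under inversion, so we get a minor third.

m3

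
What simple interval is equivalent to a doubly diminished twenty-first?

doubly diminished 7th

Each octave removed subtracts seven from the number: 21 − 14 = 7.
So a doubly diminished twenty-first is 2 octaves plus a doubly diminished seventh. The quality is unchanged.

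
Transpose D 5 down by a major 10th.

B-flat 3

Counting three letter names plus an octave down from D lands on B.
A major tenth is 16 semitones; 16 semitones down from D5 gives Bb3.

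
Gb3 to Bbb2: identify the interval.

Descending from Gb3 to Bbb2 is the same interval as ascending Bbb2 to Gb3.
B to G spans six letter names (B-C-D-E-F-G), so the interval is some kind of sixth.
Bbb2 to Gb3 is 9 semitones, matching the major sixth exactly, so the quality is major.

M6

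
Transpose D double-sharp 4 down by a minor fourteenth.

E double-sharp 2

Counting seven letter names plus an octave down from D lands on E.
Moving 22 semitones down from D##4 (the size of a minor fourteenth) reaches E##2.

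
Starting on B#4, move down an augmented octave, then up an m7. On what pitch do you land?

A4

B#4 down an augmented octave → B3 (13 semitones).
B3 up a minor seventh → A4 (10 semitones).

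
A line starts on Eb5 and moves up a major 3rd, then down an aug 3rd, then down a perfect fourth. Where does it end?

Bbb4

A major third up from Eb5 is G5.
Down an augmented third from G5: Ebb5 (5 semitones down).
Ebb5 down a perfect fourth → Bbb4 (5 semitones).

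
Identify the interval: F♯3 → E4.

minor seventh

F to E spans seven letter names (F-G-A-B-C-D-E) — that makes it a seventh of some quality.
F#3 to E4 is 10 semitones, a half step short of the major seventh (11), so this is minor.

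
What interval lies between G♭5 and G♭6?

perfect octave

G to G is the same letter name, plus an octave: an octave.
Gb5 to Gb6 is 12 semitones, matching the perfect octave exactly, so the quality is perfect.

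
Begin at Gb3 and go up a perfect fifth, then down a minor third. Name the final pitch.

Bb3

Gb3 up a perfect fifth → Db4 (7 semitones).
Db4 down a minor third → Bb3 (3 semitones).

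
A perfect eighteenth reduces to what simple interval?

Subtracting seven from the interval number removes an octave: 18 − 14 = 4.
That makes a perfect eighteenth a compound perfect fourth — 2 octaves plus a perfect fourth.

perfect 4th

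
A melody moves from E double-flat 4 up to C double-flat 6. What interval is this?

E to C spans six letter names (E-F-G-A-B-C), plus an octave: a thirteenth.
A major thirteenth would be 21 semitones, but Ebb4 to Cbb6 is 20 — one semitone narrower, making it a minor thirteenth.
(Equivalently, a compound minor sixth: a minor sixth plus an octave.)

m13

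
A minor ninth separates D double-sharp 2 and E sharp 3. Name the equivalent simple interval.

minor 2nd

Each octave removed subtracts seven from the number: 9 − 7 = 2.
That makes a minor ninth a compound minor second — an octave plus a minor second.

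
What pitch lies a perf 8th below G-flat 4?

For an octave the letter name doesn't change: still G, an octave down.
Moving 12 semitones down from Gb4 (the size of a perfect octave) reaches Gb3.

G-flat 3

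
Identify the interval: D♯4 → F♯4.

D to F spans three letter names (D-E-F): a third.
D#4 to F#4 is 3 semitones, a half step short of the major third (4), so this is minor.

minor third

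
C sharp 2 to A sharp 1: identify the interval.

Descending from C#2 to A#1 is the same interval as ascending A#1 to C#2.
A to C spans three letter names (A-B-C): a third.
A major third would be 4 semitones, but A#1 to C#2 is 3 — one semitone narrower, making it a minor third.

minor 3rd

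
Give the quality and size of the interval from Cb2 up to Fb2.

perfect 4th

C to F spans four letter names (C-D-E-F), so the interval is some kind of fourth.
Counting semitones, Cb2→Fb2 is 5, which is the perfect fourth.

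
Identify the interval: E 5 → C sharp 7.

M13

E to C spans six letter names (E-F-G-A-B-C), plus an octave — that makes it a thirteenth of some quality.
The major thirteenth spans 21 semitones, and E5 to C#7 is exactly 21 semitones — so this is a major thirteenth.
(Equivalently, a compound major sixth: a major sixth plus an octave.)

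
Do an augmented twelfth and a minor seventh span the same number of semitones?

No

An augmented twelfth is 20 semitones but a minor seventh is 10 semitones — different sizes.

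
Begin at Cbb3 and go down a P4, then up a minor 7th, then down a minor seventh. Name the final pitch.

A perfect fourth down from Cbb3 is Gbb2.
Up a minor seventh from Gbb2: Fbb3 (10 semitones up).
Fbb3 down a minor seventh → Gbb2 (10 semitones).

Gbb2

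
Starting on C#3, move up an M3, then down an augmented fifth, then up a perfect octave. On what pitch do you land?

C#3 up a major third → E#3 (4 semitones).
E#3 down an augmented fifth → A2 (8 semitones).
A2 up a perfect octave → A3 (12 semitones).

A3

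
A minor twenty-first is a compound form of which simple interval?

m7

Subtracting seven from the interval number removes an octave: 21 − 14 = 7.
Quality carries through unchanged, so the simple form is a minor seventh.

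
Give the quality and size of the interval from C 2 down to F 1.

Descending from C2 to F1 is the same interval as ascending F1 to C2.
F to C spans five letter names (F-G-A-B-C) — that makes it a fifth of some quality.
Counting semitones, F1→C2 is 7, which is the perfect fifth.

P5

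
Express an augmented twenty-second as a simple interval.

augmented 8th

Subtracting seven from the interval number removes an octave: 22 − 14 = 8.
So an augmented twenty-second is 2 octaves plus an augmented octave. The quality is unchanged.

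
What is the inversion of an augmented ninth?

diminished seventh

First reduce the compound augmented ninth to its simple form, an augmented second.
Inverted interval numbers add to nine, so a second pairs with a seventh (2 + 7 = 9).
The quality also flips — augmented becomes diminished — giving a diminished seventh.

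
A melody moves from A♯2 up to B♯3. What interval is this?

M9

A to B spans two letter names (A-B), plus an octave — that makes it a ninth of some quality.
A#2 to B#3 is 14 semitones, matching the major ninth exactly, so the quality is major.
(Equivalently, a compound major second: a major second plus an octave.)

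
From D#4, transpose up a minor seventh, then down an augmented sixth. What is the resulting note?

Eb4

A minor seventh up from D#4 is C#5.
Down an augmented sixth from C#5: Eb4 (10 semitones down).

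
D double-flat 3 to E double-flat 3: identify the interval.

D to E spans two letter names (D-E): a second.
Dbb3 to Ebb3 is 2 semitones, matching the major second exactly, so the quality is major.

major second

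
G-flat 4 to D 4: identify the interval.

diminished fourth

Descending from Gb4 to D4 is the same interval as ascending D4 to Gb4.
D to G spans four letter names (D-E-F-G), so the interval is some kind of fourth.
D4 to Gb4 spans 4 semitones — one semitone narrower than the perfect fourth (5) — giving a diminished fourth.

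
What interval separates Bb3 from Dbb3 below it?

A6

Descending from Bb3 to Dbb3 is the same interval as ascending Dbb3 to Bb3.
D to B spans six letter names (D-E-F-G-A-B): a sixth.
The major sixth is 9 semitones; here we have 10, one semitone wider: augmented.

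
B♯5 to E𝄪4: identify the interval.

Descending from B#5 to E##4 is the same interval as ascending E##4 to B#5.
E to B spans five letter names (E-F-G-A-B), plus an octave — that makes it a twelfth of some quality.
E##4 to B#5 spans 18 semitones — one semitone narrower than the perfect twelfth (19) — giving a diminished twelfth.
(Equivalently, a compound diminished fifth: a diminished fifth plus an octave.)

d12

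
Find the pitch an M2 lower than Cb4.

Bbb3

Counting two letter names down from C lands on B.
A major second is 2 semitones; 2 semitones down from Cb4 gives Bbb3.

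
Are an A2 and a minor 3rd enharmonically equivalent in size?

Yes

An augmented second spans 3 semitones, and a minor third also spans 3 semitones — they're enharmonic.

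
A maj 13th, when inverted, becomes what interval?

minor 3rd

First reduce the compound major thirteenth to its simple form, a major sixth.
The rule of nine gives the new number: 9 − 6 = 3, so a sixth becomes a third.
Quality inverts too: major becomes minor. That makes the inversion a minor third.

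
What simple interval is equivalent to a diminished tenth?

Each octave removed subtracts seven from the number: 10 − 7 = 3.
Quality carries through unchanged, so the simple form is a diminished third.

diminished third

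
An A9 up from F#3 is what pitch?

G##4

Counting two letter names plus an octave up from F lands on G.
Moving 15 semitones up from F#3 (the size of an augmented ninth) reaches G##4.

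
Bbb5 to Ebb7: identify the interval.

B to E spans four letter names (B-C-D-E), plus an octave — that makes it an eleventh of some quality.
Counting semitones, Bbb5→Ebb7 is 17, which is the perfect eleventh.
(Equivalently, a compound perfect fourth: a perfect fourth plus an octave.)

perfect 11th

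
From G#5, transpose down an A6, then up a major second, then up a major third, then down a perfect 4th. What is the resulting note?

G#5 down an augmented sixth → Bb4 (10 semitones).
A major second up from Bb4 is C5.
C5 up a major third → E5 (4 semitones).
A perfect fourth down from E5 is B4.

B4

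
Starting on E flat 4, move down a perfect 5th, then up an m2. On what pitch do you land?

Down a perfect fifth from Eb4: Ab3 (7 semitones down).
A minor second up from Ab3 is Bbb3.

B double-flat 3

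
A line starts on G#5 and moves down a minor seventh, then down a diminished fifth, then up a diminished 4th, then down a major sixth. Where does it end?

B3

Down a minor seventh from G#5: A#4 (10 semitones down).
Down a diminished fifth from A#4: D##4 (6 semitones down).
D##4 up a diminished fourth → G#4 (4 semitones).
Down a major sixth from G#4: B3 (9 semitones down).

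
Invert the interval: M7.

minor 2nd

The rule of nine gives the new number: 9 − 7 = 2, so a seventh becomes a second.
Quality inverts too: major becomes minor. That makes the inversion a minor second.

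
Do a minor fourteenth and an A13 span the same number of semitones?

Yes

A minor fourteenth = 22 semitones = an augmented thirteenth; enharmonically equal.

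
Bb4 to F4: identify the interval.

perfect fourth

Descending from Bb4 to F4 is the same interval as ascending F4 to Bb4.
F to B spans four letter names (F-G-A-B), so the interval is some kind of fourth.
F4 to Bb4 is 5 semitones, matching the perfect fourth exactly, so the quality is perfect.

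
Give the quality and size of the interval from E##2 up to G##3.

E to G spans three letter names (E-F-G), plus an octave, so the interval is some kind of tenth.
At 15 semitones, E##2→G##3 falls one short of a major tenth: minor.
(Equivalently, a compound minor third: a minor third plus an octave.)

minor 10th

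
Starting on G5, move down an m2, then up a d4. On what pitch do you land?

Down a minor second from G5: F#5 (1 semitone down).
Up a diminished fourth from F#5: Bb5 (4 semitones up).

Bb5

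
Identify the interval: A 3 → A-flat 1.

Descending from A3 to Ab1 is the same interval as ascending Ab1 to A3.
A to A is the same letter name, plus 2 octaves: a fifteenth.
The perfect fifteenth is 24 semitones; here we have 25, one semitone wider: augmented.
(Equivalently, a compound augmented octave: an augmented octave plus an octave.)

augmented fifteenth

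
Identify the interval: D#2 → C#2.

Descending from D#2 to C#2 is the same interval as ascending C#2 to D#2.
C to D spans two letter names (C-D): a second.
C#2 to D#2 is 2 semitones, matching the major second exactly, so the quality is major.

major 2nd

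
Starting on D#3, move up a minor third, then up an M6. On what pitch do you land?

Up a minor third from D#3: F#3 (3 semitones up).
A major sixth up from F#3 is D#4.

D#4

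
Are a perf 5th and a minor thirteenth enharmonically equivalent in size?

No

A perfect fifth is 7 semitones but a minor thirteenth is 20 semitones — different sizes.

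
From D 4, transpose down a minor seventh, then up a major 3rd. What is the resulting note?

G sharp 3

Down a minor seventh from D4: E3 (10 semitones down).
Up a major third from E3: G#3 (4 semitones up).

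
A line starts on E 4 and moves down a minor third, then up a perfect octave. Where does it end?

Down a minor third from E4: C#4 (3 semitones down).
C#4 up a perfect octave → C#5 (12 semitones).

C sharp 5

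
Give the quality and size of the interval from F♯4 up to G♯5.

major ninth

F to G spans two letter names (F-G), plus an octave, so the interval is some kind of ninth.
F#4 to G#5 is 14 semitones, matching the major ninth exactly, so the quality is major.
(Equivalently, a compound major second: a major second plus an octave.)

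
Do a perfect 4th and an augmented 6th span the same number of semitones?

No

5 semitones (perfect fourth) vs 10 semitones (augmented sixth): not equal.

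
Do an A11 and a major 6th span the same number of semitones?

No

18 semitones (augmented eleventh) vs 9 semitones (major sixth): not equal.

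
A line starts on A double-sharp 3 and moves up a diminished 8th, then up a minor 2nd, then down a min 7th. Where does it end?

C sharp 4

Up a diminished octave from A##3: A#4 (11 semitones up).
Up a minor second from A#4: B4 (1 semitone up).
Down a minor seventh from B4: C#4 (10 semitones down).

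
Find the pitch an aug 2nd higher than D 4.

E sharp 4

The second takes the letter from D up to E.
An augmented second is 3 semitones; 3 semitones up from D4 gives E#4.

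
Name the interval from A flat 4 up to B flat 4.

M2

A to B spans two letter names (A-B) — that makes it a second of some quality.
Ab4 to Bb4 is 2 semitones, matching the major second exactly, so the quality is major.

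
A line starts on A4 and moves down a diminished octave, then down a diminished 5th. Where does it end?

D##3

Down a diminished octave from A4: A#3 (11 semitones down).
A diminished fifth down from A#3 is D##3.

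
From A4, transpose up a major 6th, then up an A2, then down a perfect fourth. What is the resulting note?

Up a major sixth from A4: F#5 (9 semitones up).
F#5 up an augmented second → G##5 (3 semitones).
A perfect fourth down from G##5 is D##5.

D##5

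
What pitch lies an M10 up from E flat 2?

G 3

Three letters up from E (plus an octave) reaches G.
Moving 16 semitones up from Eb2 (the size of a major tenth) reaches G3.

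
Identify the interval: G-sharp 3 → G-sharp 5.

perfect fifteenth

G to G is the same letter name, plus 2 octaves, so the interval is some kind of fifteenth.
Counting semitones, G#3→G#5 is 24, which is the perfect fifteenth.
(Equivalently, a compound perfect octave: a perfect octave plus an octave.)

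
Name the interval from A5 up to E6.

A to E spans five letter names (A-B-C-D-E): a fifth.
The perfect fifth spans 7 semitones, and A5 to E6 is exactly 7 semitones — so this is a perfect fifth.

P5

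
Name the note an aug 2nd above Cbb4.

Db4

The second takes the letter from C up to D.
Moving 3 semitones up from Cbb4 (the size of an augmented second) reaches Db4.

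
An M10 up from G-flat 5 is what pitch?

Three letters up from G (plus an octave) reaches B.
Moving 16 semitones up from Gb5 (the size of a major tenth) reaches Bb6.

B-flat 6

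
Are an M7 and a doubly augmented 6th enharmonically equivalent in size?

A major seventh = 11 semitones = a doubly augmented sixth; enharmonically equal.

Yes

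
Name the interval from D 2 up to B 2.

major 6th

D to B spans six letter names (D-E-F-G-A-B), so the interval is some kind of sixth.
D2 to B2 is 9 semitones, matching the major sixth exactly, so the quality is major.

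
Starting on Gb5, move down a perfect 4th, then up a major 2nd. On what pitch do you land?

Eb5

A perfect fourth down from Gb5 is Db5.
Db5 up a major second → Eb5 (2 semitones).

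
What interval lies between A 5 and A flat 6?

diminished 8th

A to A is the same letter name, plus an octave, so the interval is some kind of octave.
The perfect octave is 12 semitones; here we have 11, one semitone narrower: diminished.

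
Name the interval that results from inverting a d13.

augmented 3rd

First reduce the compound diminished thirteenth to its simple form, a diminished sixth.
Inverted interval numbers add to nine, so a sixth pairs with a third (6 + 3 = 9).
The quality also flips — diminished becomes augmented — giving an augmented third.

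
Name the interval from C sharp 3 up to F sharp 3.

C to F spans four letter names (C-D-E-F) — that makes it a fourth of some quality.
C#3 to F#3 is 5 semitones, matching the perfect fourth exactly, so the quality is perfect.

perfect fourth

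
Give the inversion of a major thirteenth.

m3

First reduce the compound major thirteenth to its simple form, a major sixth.
The rule of nine gives the new number: 9 − 6 = 3, so a sixth becomes a third.
Quality inverts too: major becomes minor. That makes the inversion a minor third.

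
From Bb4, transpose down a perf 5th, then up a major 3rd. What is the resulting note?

G4

A perfect fifth down from Bb4 is Eb4.
Eb4 up a major third → G4 (4 semitones).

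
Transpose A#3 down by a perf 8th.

For an octave the letter name doesn't change: still A, an octave down.
A perfect octave spans 12 semitones, so from A#3 the target pitch is A#2.

A#2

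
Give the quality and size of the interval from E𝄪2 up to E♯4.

diminished fifteenth

E to E is the same letter name, plus 2 octaves, so the interval is some kind of fifteenth.
The perfect fifteenth is 24 semitones; here we have 23, one semitone narrower: diminished.
(Equivalently, a compound diminished octave: a diminished octave plus an octave.)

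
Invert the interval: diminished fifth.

augmented 4th

The rule of nine gives the new number: 9 − 5 = 4, so a fifth becomes a fourth.
The quality also flips — diminished becomes augmented — giving an augmented fourth.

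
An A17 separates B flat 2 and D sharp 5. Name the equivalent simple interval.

Take out 2 octaves (14 from the number): 17 − 14 = 3.
Quality carries through unchanged, so the simple form is an augmented third.

A3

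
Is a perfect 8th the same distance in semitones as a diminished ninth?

Yes

A perfect octave = 12 semitones = a diminished ninth; enharmonically equal.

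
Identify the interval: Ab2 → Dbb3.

A to D spans four letter names (A-B-C-D) — that makes it a fourth of some quality.
The perfect fourth is 5 semitones; here we have 4, one semitone narrower: diminished.

d4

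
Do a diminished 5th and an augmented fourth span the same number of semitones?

Both span 6 semitones: a diminished fifth and an augmented fourth are the same chromatic distance.

Yes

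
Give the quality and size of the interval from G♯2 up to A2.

minor second

G to A spans two letter names (G-A), so the interval is some kind of second.
A major second would be 2 semitones, but G#2 to A2 is 1 — one semitone narrower, making it a minor second.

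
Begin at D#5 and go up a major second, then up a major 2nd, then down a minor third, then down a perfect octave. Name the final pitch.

D##4

D#5 up a major second → E#5 (2 semitones).
A major second up from E#5 is F##5.
F##5 down a minor third → D##5 (3 semitones).
A perfect octave down from D##5 is D##4.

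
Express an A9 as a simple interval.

Take out an octave (7 from the number): 9 − 7 = 2.
So an augmented ninth is an octave plus an augmented second. The quality is unchanged.

augmented second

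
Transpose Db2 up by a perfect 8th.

Db3

The letter stays D (same as the start), shifted an octave up.
Moving 12 semitones up from Db2 (the size of a perfect octave) reaches Db3.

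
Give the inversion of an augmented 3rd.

Interval numbers invert to sum to nine: 3 + 6 = 9, so a third inverts to a sixth.
The quality also flips — augmented becomes diminished — giving a diminished sixth.

diminished 6th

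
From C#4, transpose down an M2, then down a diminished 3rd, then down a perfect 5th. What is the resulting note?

C#4 down a major second → B3 (2 semitones).
A diminished third down from B3 is G##3.
Down a perfect fifth from G##3: C##3 (7 semitones down).

C##3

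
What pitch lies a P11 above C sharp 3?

F sharp 4

Four letters up from C (plus an octave) reaches F.
A perfect eleventh is 17 semitones; 17 semitones up from C#3 gives F#4.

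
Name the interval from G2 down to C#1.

Descending from G2 to C#1 is the same interval as ascending C#1 to G2.
C to G spans five letter names (C-D-E-F-G), plus an octave, so the interval is some kind of twelfth.
The perfect twelfth is 19 semitones; here we have 18, one semitone narrower: diminished.
(Equivalently, a compound diminished fifth: a diminished fifth plus an octave.)

d12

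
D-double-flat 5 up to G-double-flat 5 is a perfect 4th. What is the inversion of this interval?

perfect fifth

The rule of nine gives the new number: 9 − 4 = 5, so a fourth becomes a fifth.
The quality also flips — perfect stays perfect — giving a perfect fifth.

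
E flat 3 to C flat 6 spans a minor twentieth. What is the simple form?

Each octave removed subtracts seven from the number: 20 − 14 = 6.
Quality carries through unchanged, so the simple form is a minor sixth.

minor 6th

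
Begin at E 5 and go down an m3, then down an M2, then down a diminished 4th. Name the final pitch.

F double-sharp 4

Down a minor third from E5: C#5 (3 semitones down).
A major second down from C#5 is B4.
Down a diminished fourth from B4: F##4 (4 semitones down).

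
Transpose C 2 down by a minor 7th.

The seventh takes the letter from C down to D.
A minor seventh spans 10 semitones, so from C2 the target pitch is D1.

D 1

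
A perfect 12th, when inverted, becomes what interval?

perfect 4th

First reduce the compound perfect twelfth to its simple form, a perfect fifth.
Inverted interval numbers add to nine, so a fifth pairs with a fourth (5 + 4 = 9).
And perfect stays perfect under inversion, so we get a perfect fourth.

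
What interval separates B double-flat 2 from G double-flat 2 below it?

major third

Descending from Bbb2 to Gbb2 is the same interval as ascending Gbb2 to Bbb2.
G to B spans three letter names (G-A-B), so the interval is some kind of third.
Counting semitones, Gbb2→Bbb2 is 4, which is the major third.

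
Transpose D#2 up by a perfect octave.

An octave keeps the letter name D, an octave up from D.
A perfect octave is 12 semitones; 12 semitones up from D#2 gives D#3.

D#3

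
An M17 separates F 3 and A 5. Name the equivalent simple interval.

Each octave removed subtracts seven from the number: 17 − 14 = 3.
That makes a major seventeenth a compound major third — 2 octaves plus a major third.

major third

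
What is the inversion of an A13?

diminished third

First reduce the compound augmented thirteenth to its simple form, an augmented sixth.
The rule of nine gives the new number: 9 − 6 = 3, so a sixth becomes a third.
The quality also flips — augmented becomes diminished — giving a diminished third.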